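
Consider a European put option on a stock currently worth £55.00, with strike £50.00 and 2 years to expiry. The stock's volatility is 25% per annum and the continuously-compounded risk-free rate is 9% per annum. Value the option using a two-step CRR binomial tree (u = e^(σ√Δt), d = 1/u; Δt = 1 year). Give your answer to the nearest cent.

CRR parameters: u = e^(σ√Δt) = e^(0.25·√1) = 1.2840, d = 1/u = 0.7788
Per-period rate: rΔt = 0.09·1 = 0.09, so R = e^0.09 = 1.0942
Risk-neutral probability p = (e^0.09 − 0.7788)/(1.2840 − 0.7788) = 0.3154/0.5052 = 0.6242
Terminal stock prices: S_uu = 90.68, S_ud = 55, S_dd = 33.36
Terminal payoffs (K − S): max(-40.68, 0) = 0, max(-5, 0) = 0, max(16.64, 0) = 16.64
Node u (S = 70.62): V_u = e^(−0.09)·[0.6242·0.0000 + 0.3758·0.0000] = 0.0000
Node d (S = 42.83): V_d = e^(−0.09)·[0.6242·0.0000 + 0.3758·16.6408] = 5.7150
Node 0 (S = 55): V_0 = e^(−0.09)·[0.6242·0.0000 + 0.3758·5.7150] = 1.9627

£1.96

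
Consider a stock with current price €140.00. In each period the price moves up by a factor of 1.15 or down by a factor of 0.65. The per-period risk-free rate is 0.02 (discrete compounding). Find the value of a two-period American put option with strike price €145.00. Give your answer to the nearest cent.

Risk-neutral probability p = (1 + 0.02 − 0.65)/(1.15 − 0.65) = 0.3700/0.5000 = 0.7400
Terminal stock prices: S_uu = 185.1, S_ud = 104.7, S_dd = 59.15
Terminal payoffs (K − S): max(-40.15, 0) = 0, max(40.35, 0) = 40.35, max(85.85, 0) = 85.85
Node u (S = 161): continuation = 1/1.02·[0.7400·0.0000 + 0.2600·40.3500] = 10.2853; exercise value = 0.0000 ≤ continuation, so V_u = 10.2853
Node d (S = 91): continuation = 1/1.02·[0.7400·40.3500 + 0.2600·85.8500] = 51.1569; exercise value = 54.0000 > continuation, so V_d = 54.0000 (exercise)
Node 0 (S = 140): continuation = 1/1.02·[0.7400·10.2853 + 0.2600·54.0000] = 21.2266; exercise value = 5.0000 ≤ continuation, so V_0 = 21.2266

€21.23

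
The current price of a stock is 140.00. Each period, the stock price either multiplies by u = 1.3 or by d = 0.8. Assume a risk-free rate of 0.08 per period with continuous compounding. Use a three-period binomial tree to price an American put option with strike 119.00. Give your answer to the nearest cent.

Risk-neutral probability p = (e^0.08 − 0.8)/(1.3 − 0.8) = 0.2833/0.5000 = 0.5666
Terminal stock prices: S_uuu = 307.6, S_uud = 189.3, S_udd = 116.5, S_ddd = 71.68
Terminal payoffs (K − S): max(-188.6, 0) = 0, max(-70.28, 0) = 0, max(2.52, 0) = 2.52, max(47.32, 0) = 47.32
Node uu (S = 236.6): continuation = e^(−0.08)·[0.5666·0.0000 + 0.4334·0.0000] = 0.0000; exercise value = 0.0000 ≤ continuation, so V_uu = 0.0000
Node ud (S = 145.6): continuation = e^(−0.08)·[0.5666·0.0000 + 0.4334·2.5200] = 1.0083; exercise value = 0.0000 ≤ continuation, so V_ud = 1.0083
Node dd (S = 89.6): continuation = e^(−0.08)·[0.5666·2.5200 + 0.4334·47.3200] = 20.2508; exercise value = 29.4000 > continuation, so V_dd = 29.4000 (exercise)
Node u (S = 182): continuation = e^(−0.08)·[0.5666·0.0000 + 0.4334·1.0083] = 0.4034; exercise value = 0.0000 ≤ continuation, so V_u = 0.4034
Node d (S = 112): continuation = e^(−0.08)·[0.5666·1.0083 + 0.4334·29.4000] = 12.2903; exercise value = 7.0000 ≤ continuation, so V_d = 12.2903
Node 0 (S = 140): continuation = e^(−0.08)·[0.5666·0.4034 + 0.4334·12.2903] = 5.1284; exercise value = 0.0000 ≤ continuation, so V_0 = 5.1284

5.13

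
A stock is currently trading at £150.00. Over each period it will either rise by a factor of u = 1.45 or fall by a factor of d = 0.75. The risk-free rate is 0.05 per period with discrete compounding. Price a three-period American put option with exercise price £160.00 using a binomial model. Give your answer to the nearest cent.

Risk-neutral probability p = (1 + 0.05 − 0.75)/(1.45 − 0.75) = 0.3000/0.7000 = 0.4286
Terminal stock prices: S_uuu = 457.3, S_uud = 236.5, S_udd = 122.3, S_ddd = 63.28
Terminal payoffs (K − S): max(-297.3, 0) = 0, max(-76.53, 0) = 0, max(37.66, 0) = 37.66, max(96.72, 0) = 96.72
Node uu (S = 315.4): continuation = 1/1.05·[0.4286·0.0000 + 0.5714·0.0000] = 0.0000; exercise value = 0.0000 ≤ continuation, so V_uu = 0.0000
Node ud (S = 163.1): continuation = 1/1.05·[0.4286·0.0000 + 0.5714·37.6562] = 20.4932; exercise value = 0.0000 ≤ continuation, so V_ud = 20.4932
Node dd (S = 84.38): continuation = 1/1.05·[0.4286·37.6562 + 0.5714·96.7188] = 68.0060; exercise value = 75.6250 > continuation, so V_dd = 75.6250 (exercise)
Node u (S = 217.5): continuation = 1/1.05·[0.4286·0.0000 + 0.5714·20.4932] = 11.1528; exercise value = 0.0000 ≤ continuation, so V_u = 11.1528
Node d (S = 112.5): continuation = 1/1.05·[0.4286·20.4932 + 0.5714·75.6250] = 49.5210; exercise value = 47.5000 ≤ continuation, so V_d = 49.5210
Node 0 (S = 150): continuation = 1/1.05·[0.4286·11.1528 + 0.5714·49.5210] = 31.5024; exercise value = 10.0000 ≤ continuation, so V_0 = 31.5024

£31.50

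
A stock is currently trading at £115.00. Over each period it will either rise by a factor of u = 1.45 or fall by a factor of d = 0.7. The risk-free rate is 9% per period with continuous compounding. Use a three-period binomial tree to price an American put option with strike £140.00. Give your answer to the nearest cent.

Risk-neutral probability p = (e^0.09 − 0.7)/(1.45 − 0.7) = 0.3942/0.7500 = 0.5256
Terminal stock prices: S_uuu = 350.6, S_uud = 169.3, S_udd = 81.71, S_ddd = 39.44
Terminal payoffs (K − S): max(-210.6, 0) = 0, max(-29.25, 0) = 0, max(58.29, 0) = 58.29, max(100.6, 0) = 100.6
Node uu (S = 241.8): continuation = e^(−0.09)·[0.5256·0.0000 + 0.4744·0.0000] = 0.0000; exercise value = 0.0000 ≤ continuation, so V_uu = 0.0000
Node ud (S = 116.7): continuation = e^(−0.09)·[0.5256·0.0000 + 0.4744·58.2925] = 25.2756; exercise value = 23.2750 ≤ continuation, so V_ud = 25.2756
Node dd (S = 56.35): continuation = e^(−0.09)·[0.5256·58.2925 + 0.4744·100.5550] = 71.6004; exercise value = 83.6500 > continuation, so V_dd = 83.6500 (exercise)
Node u (S = 166.8): continuation = e^(−0.09)·[0.5256·0.0000 + 0.4744·25.2756] = 10.9595; exercise value = 0.0000 ≤ continuation, so V_u = 10.9595
Node d (S = 80.5): continuation = e^(−0.09)·[0.5256·25.2756 + 0.4744·83.6500] = 48.4113; exercise value = 59.5000 > continuation, so V_d = 59.5000 (exercise)
Node 0 (S = 115): continuation = e^(−0.09)·[0.5256·10.9595 + 0.4744·59.5000] = 31.0634; exercise value = 25.0000 ≤ continuation, so V_0 = 31.0634

£31.06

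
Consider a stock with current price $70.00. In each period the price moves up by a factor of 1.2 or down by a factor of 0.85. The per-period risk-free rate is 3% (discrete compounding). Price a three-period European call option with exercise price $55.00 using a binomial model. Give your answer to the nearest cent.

Risk-neutral probability p = (1 + 0.03 − 0.85)/(1.2 − 0.85) = 0.1800/0.3500 = 0.5143
Terminal stock prices: S_uuu = 121, S_uud = 85.68, S_udd = 60.69, S_ddd = 42.99
Terminal payoffs (S − K): max(65.96, 0) = 65.96, max(30.68, 0) = 30.68, max(5.69, 0) = 5.69, max(-12.01, 0) = 0
Node uu (S = 100.8): V_uu = 1/1.03·[0.5143·65.9600 + 0.4857·30.6800] = 47.4019
Node ud (S = 71.4): V_ud = 1/1.03·[0.5143·30.6800 + 0.4857·5.6900] = 18.0019
Node dd (S = 50.57): V_dd = 1/1.03·[0.5143·5.6900 + 0.4857·0.0000] = 2.8411
Node u (S = 84): V_u = 1/1.03·[0.5143·47.4019 + 0.4857·18.0019] = 32.1572
Node d (S = 59.5): V_d = 1/1.03·[0.5143·18.0019 + 0.4857·2.8411] = 10.3282
Node 0 (S = 70): V_0 = 1/1.03·[0.5143·32.1572 + 0.4857·10.3282] = 20.9268

$20.93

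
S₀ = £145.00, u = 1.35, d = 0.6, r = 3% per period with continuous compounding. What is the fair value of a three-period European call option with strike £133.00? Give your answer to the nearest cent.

£48.50

Risk-neutral probability p = (e^0.03 − 0.6)/(1.35 − 0.6) = 0.4305/0.7500 = 0.5739
Terminal stock prices: S_uuu = 356.8, S_uud = 158.6, S_udd = 70.47, S_ddd = 31.32
Terminal payoffs (S − K): max(223.8, 0) = 223.8, max(25.56, 0) = 25.56, max(-62.53, 0) = 0, max(-101.7, 0) = 0
Node uu (S = 264.3): V_uu = e^(−0.03)·[0.5739·223.7544 + 0.4261·25.5575] = 135.1932
Node ud (S = 117.4): V_ud = e^(−0.03)·[0.5739·25.5575 + 0.4261·0.0000] = 14.2349
Node dd (S = 52.2): V_dd = e^(−0.03)·[0.5739·0.0000 + 0.4261·0.0000] = 0.0000
Node u (S = 195.8): V_u = e^(−0.03)·[0.5739·135.1932 + 0.4261·14.2349] = 81.1852
Node d (S = 87): V_d = e^(−0.03)·[0.5739·14.2349 + 0.4261·0.0000] = 7.9285
Node 0 (S = 145): V_0 = e^(−0.03)·[0.5739·81.1852 + 0.4261·7.9285] = 48.4965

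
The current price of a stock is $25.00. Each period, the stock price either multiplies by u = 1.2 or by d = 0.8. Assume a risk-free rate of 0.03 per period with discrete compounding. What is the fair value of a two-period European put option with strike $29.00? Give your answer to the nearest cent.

Risk-neutral probability p = (1 + 0.03 − 0.8)/(1.2 − 0.8) = 0.2300/0.4000 = 0.5750
Terminal stock prices: S_uu = 36, S_ud = 24, S_dd = 16
Terminal payoffs (K − S): max(-7, 0) = 0, max(5, 0) = 5, max(13, 0) = 13
Node u (S = 30): V_u = 1/1.03·[0.5750·0.0000 + 0.4250·5.0000] = 2.0631
Node d (S = 20): V_d = 1/1.03·[0.5750·5.0000 + 0.4250·13.0000] = 8.1553
Node 0 (S = 25): V_0 = 1/1.03·[0.5750·2.0631 + 0.4250·8.1553] = 4.5168

$4.52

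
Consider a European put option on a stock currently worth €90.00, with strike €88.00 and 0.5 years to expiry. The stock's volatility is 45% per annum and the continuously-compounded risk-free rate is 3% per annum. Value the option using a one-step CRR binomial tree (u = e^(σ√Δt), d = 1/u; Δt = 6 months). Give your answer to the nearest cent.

€12.33

CRR parameters: u = e^(σ√Δt) = e^(0.45·√0.5) = 1.3746, d = 1/u = 0.7275
Per-period rate: rΔt = 0.03·0.5 = 0.015, so R = e^0.015 = 1.0151
Risk-neutral probability p = (e^0.015 − 0.7275)/(1.3746 − 0.7275) = 0.2877/0.6472 = 0.4445
Terminal stock prices: S_u = 123.7, S_d = 65.47
Terminal payoffs (K − S): max(-35.72, 0) = 0, max(22.53, 0) = 22.53
Node 0 (S = 90): V_0 = e^(−0.015)·[0.4445·0.0000 + 0.5555·22.5287] = 12.3291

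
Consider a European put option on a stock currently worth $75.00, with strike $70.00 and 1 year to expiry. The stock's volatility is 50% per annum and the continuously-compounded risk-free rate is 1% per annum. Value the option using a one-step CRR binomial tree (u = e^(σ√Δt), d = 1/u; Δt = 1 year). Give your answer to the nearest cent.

CRR parameters: u = e^(σ√Δt) = e^(0.5·√1) = 1.6487, d = 1/u = 0.6065
Per-period rate: rΔt = 0.01·1 = 0.01, so R = e^0.01 = 1.0101
Risk-neutral probability p = (e^0.01 − 0.6065)/(1.6487 − 0.6065) = 0.4035/1.0422 = 0.3872
Terminal stock prices: S_u = 123.7, S_d = 45.49
Terminal payoffs (K − S): max(-53.65, 0) = 0, max(24.51, 0) = 24.51
Node 0 (S = 75): V_0 = e^(−0.01)·[0.3872·0.0000 + 0.6128·24.5102] = 14.8708

$14.87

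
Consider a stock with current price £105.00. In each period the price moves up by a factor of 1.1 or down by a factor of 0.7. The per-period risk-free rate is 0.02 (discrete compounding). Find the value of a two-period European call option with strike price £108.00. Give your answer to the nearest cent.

Risk-neutral probability p = (1 + 0.02 − 0.7)/(1.1 − 0.7) = 0.3200/0.4000 = 0.8000
Terminal stock prices: S_uu = 127.1, S_ud = 80.85, S_dd = 51.45
Terminal payoffs (S − K): max(19.05, 0) = 19.05, max(-27.15, 0) = 0, max(-56.55, 0) = 0
Node u (S = 115.5): V_u = 1/1.02·[0.8000·19.0500 + 0.2000·0.0000] = 14.9412
Node d (S = 73.5): V_d = 1/1.02·[0.8000·0.0000 + 0.2000·0.0000] = 0.0000
Node 0 (S = 105): V_0 = 1/1.02·[0.8000·14.9412 + 0.2000·0.0000] = 11.7186

£11.72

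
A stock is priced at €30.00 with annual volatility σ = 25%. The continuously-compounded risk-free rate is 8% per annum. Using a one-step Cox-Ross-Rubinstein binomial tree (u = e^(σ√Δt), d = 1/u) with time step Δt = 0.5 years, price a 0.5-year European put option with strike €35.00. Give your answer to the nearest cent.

€4.07

CRR parameters: u = e^(σ√Δt) = e^(0.25·√0.5) = 1.1934, d = 1/u = 0.8380
Per-period rate: rΔt = 0.08·0.5 = 0.04, so R = e^0.04 = 1.0408
Risk-neutral probability p = (e^0.04 − 0.8380)/(1.1934 − 0.8380) = 0.2028/0.3554 = 0.5708
Terminal stock prices: S_u = 35.8, S_d = 25.14
Terminal payoffs (K − S): max(-0.8009, 0) = 0, max(9.861, 0) = 9.861
Node 0 (S = 30): V_0 = e^(−0.04)·[0.5708·0.0000 + 0.4292·9.8610] = 4.0668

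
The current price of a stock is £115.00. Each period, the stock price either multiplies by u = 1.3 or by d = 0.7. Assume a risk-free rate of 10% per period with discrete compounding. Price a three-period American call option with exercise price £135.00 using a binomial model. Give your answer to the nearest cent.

Risk-neutral probability p = (1 + 0.1 − 0.7)/(1.3 − 0.7) = 0.4000/0.6000 = 0.6667
Terminal stock prices: S_uuu = 252.7, S_uud = 136, S_udd = 73.25, S_ddd = 39.44
Terminal payoffs (S − K): max(117.7, 0) = 117.7, max(1.045, 0) = 1.045, max(-61.75, 0) = 0, max(-95.56, 0) = 0
Node uu (S = 194.4): continuation = 1/1.1·[0.6667·117.6550 + 0.3333·1.0450] = 71.6227; exercise value = 59.3500 ≤ continuation, so V_uu = 71.6227
Node ud (S = 104.6): continuation = 1/1.1·[0.6667·1.0450 + 0.3333·0.0000] = 0.6333; exercise value = 0.0000 ≤ continuation, so V_ud = 0.6333
Node dd (S = 56.35): continuation = 1/1.1·[0.6667·0.0000 + 0.3333·0.0000] = 0.0000; exercise value = 0.0000 ≤ continuation, so V_dd = 0.0000
Node u (S = 149.5): continuation = 1/1.1·[0.6667·71.6227 + 0.3333·0.6333] = 43.5996; exercise value = 14.5000 ≤ continuation, so V_u = 43.5996
Node d (S = 80.5): continuation = 1/1.1·[0.6667·0.6333 + 0.3333·0.0000] = 0.3838; exercise value = 0.0000 ≤ continuation, so V_d = 0.3838
Node 0 (S = 115): continuation = 1/1.1·[0.6667·43.5996 + 0.3333·0.3838] = 26.5403; exercise value = 0.0000 ≤ continuation, so V_0 = 26.5403

£26.54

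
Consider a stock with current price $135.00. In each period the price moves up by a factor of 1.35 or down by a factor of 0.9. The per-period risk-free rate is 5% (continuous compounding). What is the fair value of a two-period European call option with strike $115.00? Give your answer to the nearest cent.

$33.20

Risk-neutral probability p = (e^0.05 − 0.9)/(1.35 − 0.9) = 0.1513/0.4500 = 0.3362
Terminal stock prices: S_uu = 246, S_ud = 164, S_dd = 109.4
Terminal payoffs (S − K): max(131, 0) = 131, max(49.03, 0) = 49.03, max(-5.65, 0) = 0
Node u (S = 182.2): V_u = e^(−0.05)·[0.3362·131.0375 + 0.6638·49.0250] = 72.8586
Node d (S = 121.5): V_d = e^(−0.05)·[0.3362·49.0250 + 0.6638·0.0000] = 15.6764
Node 0 (S = 135): V_0 = e^(−0.05)·[0.3362·72.8586 + 0.6638·15.6764] = 33.1966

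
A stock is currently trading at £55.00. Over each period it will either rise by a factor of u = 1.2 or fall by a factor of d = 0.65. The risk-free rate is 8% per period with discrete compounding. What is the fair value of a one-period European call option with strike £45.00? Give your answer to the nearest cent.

Risk-neutral probability p = (1 + 0.08 − 0.65)/(1.2 − 0.65) = 0.4300/0.5500 = 0.7818
Terminal stock prices: S_u = 66, S_d = 35.75
Terminal payoffs (S − K): max(21, 0) = 21, max(-9.25, 0) = 0
Node 0 (S = 55): V_0 = 1/1.08·[0.7818·21.0000 + 0.2182·0.0000] = 15.2020

£15.20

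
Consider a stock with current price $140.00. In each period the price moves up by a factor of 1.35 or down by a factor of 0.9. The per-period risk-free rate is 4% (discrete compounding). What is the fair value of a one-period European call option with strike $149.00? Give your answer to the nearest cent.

$11.97

Risk-neutral probability p = (1 + 0.04 − 0.9)/(1.35 − 0.9) = 0.1400/0.4500 = 0.3111
Terminal stock prices: S_u = 189, S_d = 126
Terminal payoffs (S − K): max(40, 0) = 40, max(-23, 0) = 0
Node 0 (S = 140): V_0 = 1/1.04·[0.3111·40.0000 + 0.6889·0.0000] = 11.9658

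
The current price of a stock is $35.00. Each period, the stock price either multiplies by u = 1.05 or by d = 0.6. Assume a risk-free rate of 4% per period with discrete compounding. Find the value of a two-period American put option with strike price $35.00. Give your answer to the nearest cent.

$0.56

Risk-neutral probability p = (1 + 0.04 − 0.6)/(1.05 − 0.6) = 0.4400/0.4500 = 0.9778
Terminal stock prices: S_uu = 38.59, S_ud = 22.05, S_dd = 12.6
Terminal payoffs (K − S): max(-3.587, 0) = 0, max(12.95, 0) = 12.95, max(22.4, 0) = 22.4
Node u (S = 36.75): continuation = 1/1.04·[0.9778·0.0000 + 0.0222·12.9500] = 0.2767; exercise value = 0.0000 ≤ continuation, so V_u = 0.2767
Node d (S = 21): continuation = 1/1.04·[0.9778·12.9500 + 0.0222·22.4000] = 12.6538; exercise value = 14.0000 > continuation, so V_d = 14.0000 (exercise)
Node 0 (S = 35): continuation = 1/1.04·[0.9778·0.2767 + 0.0222·14.0000] = 0.5593; exercise value = 0.0000 ≤ continuation, so V_0 = 0.5593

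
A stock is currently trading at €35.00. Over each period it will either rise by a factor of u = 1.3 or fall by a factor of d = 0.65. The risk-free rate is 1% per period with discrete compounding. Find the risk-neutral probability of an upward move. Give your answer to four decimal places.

p = 0.5538

Risk-neutral probability p = (1 + 0.01 − 0.65)/(1.3 − 0.65) = 0.3600/0.6500 = 0.5538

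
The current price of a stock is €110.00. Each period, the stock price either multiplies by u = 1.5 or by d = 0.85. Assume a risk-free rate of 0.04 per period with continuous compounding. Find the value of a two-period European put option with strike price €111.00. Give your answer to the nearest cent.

Risk-neutral probability p = (e^0.04 − 0.85)/(1.5 − 0.85) = 0.1908/0.6500 = 0.2936
Terminal stock prices: S_uu = 247.5, S_ud = 140.2, S_dd = 79.47
Terminal payoffs (K − S): max(-136.5, 0) = 0, max(-29.25, 0) = 0, max(31.53, 0) = 31.53
Node u (S = 165): V_u = e^(−0.04)·[0.2936·0.0000 + 0.7064·0.0000] = 0.0000
Node d (S = 93.5): V_d = e^(−0.04)·[0.2936·0.0000 + 0.7064·31.5250] = 21.3974
Node 0 (S = 110): V_0 = e^(−0.04)·[0.2936·0.0000 + 0.7064·21.3974] = 14.5234

€14.52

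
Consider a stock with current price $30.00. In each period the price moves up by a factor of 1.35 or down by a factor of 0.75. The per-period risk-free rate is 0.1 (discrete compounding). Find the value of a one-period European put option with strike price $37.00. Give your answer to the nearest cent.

Risk-neutral probability p = (1 + 0.1 − 0.75)/(1.35 − 0.75) = 0.3500/0.6000 = 0.5833
Terminal stock prices: S_u = 40.5, S_d = 22.5
Terminal payoffs (K − S): max(-3.5, 0) = 0, max(14.5, 0) = 14.5
Node 0 (S = 30): V_0 = 1/1.1·[0.5833·0.0000 + 0.4167·14.5000] = 5.4924

$5.49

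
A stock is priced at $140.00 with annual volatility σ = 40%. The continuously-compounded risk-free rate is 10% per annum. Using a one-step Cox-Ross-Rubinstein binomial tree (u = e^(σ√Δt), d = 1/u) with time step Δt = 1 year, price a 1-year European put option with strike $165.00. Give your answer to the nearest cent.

$30.30

CRR parameters: u = e^(σ√Δt) = e^(0.4·√1) = 1.4918, d = 1/u = 0.6703
Per-period rate: rΔt = 0.1·1 = 0.1, so R = e^0.1 = 1.1052
Risk-neutral probability p = (e^0.1 − 0.6703)/(1.4918 − 0.6703) = 0.4349/0.8215 = 0.5293
Terminal stock prices: S_u = 208.9, S_d = 93.84
Terminal payoffs (K − S): max(-43.86, 0) = 0, max(71.16, 0) = 71.16
Node 0 (S = 140): V_0 = e^(−0.1)·[0.5293·0.0000 + 0.4707·71.1552] = 30.3033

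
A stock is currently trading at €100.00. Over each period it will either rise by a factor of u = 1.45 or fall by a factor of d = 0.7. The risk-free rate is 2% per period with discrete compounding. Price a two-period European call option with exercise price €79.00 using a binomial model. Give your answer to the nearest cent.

€33.55

Risk-neutral probability p = (1 + 0.02 − 0.7)/(1.45 − 0.7) = 0.3200/0.7500 = 0.4267
Terminal stock prices: S_uu = 210.2, S_ud = 101.5, S_dd = 49
Terminal payoffs (S − K): max(131.2, 0) = 131.2, max(22.5, 0) = 22.5, max(-30, 0) = 0
Node u (S = 145): V_u = 1/1.02·[0.4267·131.2500 + 0.5733·22.5000] = 67.5490
Node d (S = 70): V_d = 1/1.02·[0.4267·22.5000 + 0.5733·0.0000] = 9.4118
Node 0 (S = 100): V_0 = 1/1.02·[0.4267·67.5490 + 0.5733·9.4118] = 33.5461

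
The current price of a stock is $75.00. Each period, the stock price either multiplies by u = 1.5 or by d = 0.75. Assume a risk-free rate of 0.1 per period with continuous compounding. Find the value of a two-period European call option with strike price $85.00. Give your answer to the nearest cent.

$15.38

Risk-neutral probability p = (e^0.1 − 0.75)/(1.5 − 0.75) = 0.3552/0.7500 = 0.4736
Terminal stock prices: S_uu = 168.8, S_ud = 84.38, S_dd = 42.19
Terminal payoffs (S − K): max(83.75, 0) = 83.75, max(-0.625, 0) = 0, max(-42.81, 0) = 0
Node u (S = 112.5): V_u = e^(−0.1)·[0.4736·83.7500 + 0.5264·0.0000] = 35.8865
Node d (S = 56.25): V_d = e^(−0.1)·[0.4736·0.0000 + 0.5264·0.0000] = 0.0000
Node 0 (S = 75): V_0 = e^(−0.1)·[0.4736·35.8865 + 0.5264·0.0000] = 15.3772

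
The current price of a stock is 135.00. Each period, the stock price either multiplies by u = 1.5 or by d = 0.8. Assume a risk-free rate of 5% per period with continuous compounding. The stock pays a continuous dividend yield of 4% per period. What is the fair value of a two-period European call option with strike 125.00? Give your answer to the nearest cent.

28.63

Per-period risk-free factor R = e^0.05 = 1.0513; dividend-adjusted growth = e^(0.05−0.04) = 1.0101.
Risk-neutral probability p = (1.0101 − 0.8)/(1.5 − 0.8) = 0.2101/0.7000 = 0.3001
Terminal stock prices: S_uu = 303.8, S_ud = 162, S_dd = 86.4
Terminal payoffs (S − K): max(178.8, 0) = 178.8, max(37, 0) = 37, max(-38.6, 0) = 0
Node u (S = 202.5): V_u = e^(−0.05)·[0.3001·178.7500 + 0.6999·37.0000] = 75.6562
Node d (S = 108): V_d = e^(−0.05)·[0.3001·37.0000 + 0.6999·0.0000] = 10.5612
Node 0 (S = 135): V_0 = e^(−0.05)·[0.3001·75.6562 + 0.6999·10.5612] = 28.6266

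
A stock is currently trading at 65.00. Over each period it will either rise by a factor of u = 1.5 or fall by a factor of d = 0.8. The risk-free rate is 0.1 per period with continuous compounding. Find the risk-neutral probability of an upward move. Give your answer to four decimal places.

Risk-neutral probability p = (e^0.1 − 0.8)/(1.5 − 0.8) = 0.3052/0.7000 = 0.4360

p = 0.4360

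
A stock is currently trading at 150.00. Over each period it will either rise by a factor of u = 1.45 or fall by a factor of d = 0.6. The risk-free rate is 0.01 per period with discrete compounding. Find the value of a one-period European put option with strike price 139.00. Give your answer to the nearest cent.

25.11

Risk-neutral probability p = (1 + 0.01 − 0.6)/(1.45 − 0.6) = 0.4100/0.8500 = 0.4824
Terminal stock prices: S_u = 217.5, S_d = 90
Terminal payoffs (K − S): max(-78.5, 0) = 0, max(49, 0) = 49
Node 0 (S = 150): V_0 = 1/1.01·[0.4824·0.0000 + 0.5176·49.0000] = 25.1136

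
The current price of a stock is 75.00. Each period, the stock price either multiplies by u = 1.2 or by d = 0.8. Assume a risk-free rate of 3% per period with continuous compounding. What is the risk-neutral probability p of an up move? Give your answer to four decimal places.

Risk-neutral probability p = (e^0.03 − 0.8)/(1.2 − 0.8) = 0.2305/0.4000 = 0.5761

p = 0.5761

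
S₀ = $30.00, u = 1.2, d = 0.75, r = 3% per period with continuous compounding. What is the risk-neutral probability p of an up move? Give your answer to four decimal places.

p = 0.6232

Risk-neutral probability p = (e^0.03 − 0.75)/(1.2 − 0.75) = 0.2805/0.4500 = 0.6232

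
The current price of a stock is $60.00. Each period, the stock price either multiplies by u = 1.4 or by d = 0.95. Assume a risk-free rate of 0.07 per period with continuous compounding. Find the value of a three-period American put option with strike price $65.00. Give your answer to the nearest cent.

Risk-neutral probability p = (e^0.07 − 0.95)/(1.4 − 0.95) = 0.1225/0.4500 = 0.2722
Terminal stock prices: S_uuu = 164.6, S_uud = 111.7, S_udd = 75.81, S_ddd = 51.44
Terminal payoffs (K − S): max(-99.64, 0) = 0, max(-46.72, 0) = 0, max(-10.81, 0) = 0, max(13.56, 0) = 13.56
Node uu (S = 117.6): continuation = e^(−0.07)·[0.2722·0.0000 + 0.7278·0.0000] = 0.0000; exercise value = 0.0000 ≤ continuation, so V_uu = 0.0000
Node ud (S = 79.8): continuation = e^(−0.07)·[0.2722·0.0000 + 0.7278·0.0000] = 0.0000; exercise value = 0.0000 ≤ continuation, so V_ud = 0.0000
Node dd (S = 54.15): continuation = e^(−0.07)·[0.2722·0.0000 + 0.7278·13.5575] = 9.1996; exercise value = 10.8500 > continuation, so V_dd = 10.8500 (exercise)
Node u (S = 84): continuation = e^(−0.07)·[0.2722·0.0000 + 0.7278·0.0000] = 0.0000; exercise value = 0.0000 ≤ continuation, so V_u = 0.0000
Node d (S = 57): continuation = e^(−0.07)·[0.2722·0.0000 + 0.7278·10.8500] = 7.3624; exercise value = 8.0000 > continuation, so V_d = 8.0000 (exercise)
Node 0 (S = 60): continuation = e^(−0.07)·[0.2722·0.0000 + 0.7278·8.0000] = 5.4285; exercise value = 5.0000 ≤ continuation, so V_0 = 5.4285

$5.43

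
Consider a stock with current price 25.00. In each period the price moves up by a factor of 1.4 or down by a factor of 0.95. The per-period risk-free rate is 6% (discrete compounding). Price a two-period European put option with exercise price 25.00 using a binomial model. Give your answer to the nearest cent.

Risk-neutral probability p = (1 + 0.06 − 0.95)/(1.4 − 0.95) = 0.1100/0.4500 = 0.2444
Terminal stock prices: S_uu = 49, S_ud = 33.25, S_dd = 22.56
Terminal payoffs (K − S): max(-24, 0) = 0, max(-8.25, 0) = 0, max(2.438, 0) = 2.438
Node u (S = 35): V_u = 1/1.06·[0.2444·0.0000 + 0.7556·0.0000] = 0.0000
Node d (S = 23.75): V_d = 1/1.06·[0.2444·0.0000 + 0.7556·2.4375] = 1.7374
Node 0 (S = 25): V_0 = 1/1.06·[0.2444·0.0000 + 0.7556·1.7374] = 1.2384

1.24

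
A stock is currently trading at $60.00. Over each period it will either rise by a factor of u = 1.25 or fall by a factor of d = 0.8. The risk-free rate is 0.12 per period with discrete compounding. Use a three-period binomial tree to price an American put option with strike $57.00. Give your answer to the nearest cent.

$2.70

Risk-neutral probability p = (1 + 0.12 − 0.8)/(1.25 − 0.8) = 0.3200/0.4500 = 0.7111
Terminal stock prices: S_uuu = 117.2, S_uud = 75, S_udd = 48, S_ddd = 30.72
Terminal payoffs (K − S): max(-60.19, 0) = 0, max(-18, 0) = 0, max(9, 0) = 9, max(26.28, 0) = 26.28
Node uu (S = 93.75): continuation = 1/1.12·[0.7111·0.0000 + 0.2889·0.0000] = 0.0000; exercise value = 0.0000 ≤ continuation, so V_uu = 0.0000
Node ud (S = 60): continuation = 1/1.12·[0.7111·0.0000 + 0.2889·9.0000] = 2.3214; exercise value = 0.0000 ≤ continuation, so V_ud = 2.3214
Node dd (S = 38.4): continuation = 1/1.12·[0.7111·9.0000 + 0.2889·26.2800] = 12.4929; exercise value = 18.6000 > continuation, so V_dd = 18.6000 (exercise)
Node u (S = 75): continuation = 1/1.12·[0.7111·0.0000 + 0.2889·2.3214] = 0.5988; exercise value = 0.0000 ≤ continuation, so V_u = 0.5988
Node d (S = 48): continuation = 1/1.12·[0.7111·2.3214 + 0.2889·18.6000] = 6.2715; exercise value = 9.0000 > continuation, so V_d = 9.0000 (exercise)
Node 0 (S = 60): continuation = 1/1.12·[0.7111·0.5988 + 0.2889·9.0000] = 2.7016; exercise value = 0.0000 ≤ continuation, so V_0 = 2.7016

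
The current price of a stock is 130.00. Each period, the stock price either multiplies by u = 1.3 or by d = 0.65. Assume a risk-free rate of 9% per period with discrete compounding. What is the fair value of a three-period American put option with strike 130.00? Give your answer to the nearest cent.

Risk-neutral probability p = (1 + 0.09 − 0.65)/(1.3 − 0.65) = 0.4400/0.6500 = 0.6769
Terminal stock prices: S_uuu = 285.6, S_uud = 142.8, S_udd = 71.4, S_ddd = 35.7
Terminal payoffs (K − S): max(-155.6, 0) = 0, max(-12.81, 0) = 0, max(58.6, 0) = 58.6, max(94.3, 0) = 94.3
Node uu (S = 219.7): continuation = 1/1.09·[0.6769·0.0000 + 0.3231·0.0000] = 0.0000; exercise value = 0.0000 ≤ continuation, so V_uu = 0.0000
Node ud (S = 109.9): continuation = 1/1.09·[0.6769·0.0000 + 0.3231·58.5975] = 17.3683; exercise value = 20.1500 > continuation, so V_ud = 20.1500 (exercise)
Node dd (S = 54.93): continuation = 1/1.09·[0.6769·58.5975 + 0.3231·94.2987] = 64.3411; exercise value = 75.0750 > continuation, so V_dd = 75.0750 (exercise)
Node u (S = 169): continuation = 1/1.09·[0.6769·0.0000 + 0.3231·20.1500] = 5.9725; exercise value = 0.0000 ≤ continuation, so V_u = 5.9725
Node d (S = 84.5): continuation = 1/1.09·[0.6769·20.1500 + 0.3231·75.0750] = 34.7661; exercise value = 45.5000 > continuation, so V_d = 45.5000 (exercise)
Node 0 (S = 130): continuation = 1/1.09·[0.6769·5.9725 + 0.3231·45.5000] = 17.1953; exercise value = 0.0000 ≤ continuation, so V_0 = 17.1953

17.20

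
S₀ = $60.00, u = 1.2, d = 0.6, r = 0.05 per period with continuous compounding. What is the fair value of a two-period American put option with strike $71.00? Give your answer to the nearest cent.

$12.94

Risk-neutral probability p = (e^0.05 − 0.6)/(1.2 − 0.6) = 0.4513/0.6000 = 0.7521
Terminal stock prices: S_uu = 86.4, S_ud = 43.2, S_dd = 21.6
Terminal payoffs (K − S): max(-15.4, 0) = 0, max(27.8, 0) = 27.8, max(49.4, 0) = 49.4
Node u (S = 72): continuation = e^(−0.05)·[0.7521·0.0000 + 0.2479·27.8000] = 6.5550; exercise value = 0.0000 ≤ continuation, so V_u = 6.5550
Node d (S = 36): continuation = e^(−0.05)·[0.7521·27.8000 + 0.2479·49.4000] = 31.5373; exercise value = 35.0000 > continuation, so V_d = 35.0000 (exercise)
Node 0 (S = 60): continuation = e^(−0.05)·[0.7521·6.5550 + 0.2479·35.0000] = 12.9424; exercise value = 11.0000 ≤ continuation, so V_0 = 12.9424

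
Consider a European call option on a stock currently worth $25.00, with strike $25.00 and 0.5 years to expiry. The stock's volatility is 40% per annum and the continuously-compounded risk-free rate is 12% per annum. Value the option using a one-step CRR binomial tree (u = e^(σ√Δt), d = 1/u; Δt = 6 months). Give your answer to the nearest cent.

$4.14

CRR parameters: u = e^(σ√Δt) = e^(0.4·√0.5) = 1.3269, d = 1/u = 0.7536
Per-period rate: rΔt = 0.12·0.5 = 0.06, so R = e^0.06 = 1.0618
Risk-neutral probability p = (e^0.06 − 0.7536)/(1.3269 − 0.7536) = 0.3082/0.5733 = 0.5376
Terminal stock prices: S_u = 33.17, S_d = 18.84
Terminal payoffs (S − K): max(8.172, 0) = 8.172, max(-6.159, 0) = 0
Node 0 (S = 25): V_0 = e^(−0.06)·[0.5376·8.1724 + 0.4624·0.0000] = 4.1378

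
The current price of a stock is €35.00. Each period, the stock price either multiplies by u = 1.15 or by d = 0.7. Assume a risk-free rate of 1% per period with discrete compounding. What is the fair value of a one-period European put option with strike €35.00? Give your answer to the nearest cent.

Risk-neutral probability p = (1 + 0.01 − 0.7)/(1.15 − 0.7) = 0.3100/0.4500 = 0.6889
Terminal stock prices: S_u = 40.25, S_d = 24.5
Terminal payoffs (K − S): max(-5.25, 0) = 0, max(10.5, 0) = 10.5
Node 0 (S = 35): V_0 = 1/1.01·[0.6889·0.0000 + 0.3111·10.5000] = 3.2343

€3.23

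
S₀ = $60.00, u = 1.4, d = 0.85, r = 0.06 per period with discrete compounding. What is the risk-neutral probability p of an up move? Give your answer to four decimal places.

p = 0.3818

Risk-neutral probability p = (1 + 0.06 − 0.85)/(1.4 − 0.85) = 0.2100/0.5500 = 0.3818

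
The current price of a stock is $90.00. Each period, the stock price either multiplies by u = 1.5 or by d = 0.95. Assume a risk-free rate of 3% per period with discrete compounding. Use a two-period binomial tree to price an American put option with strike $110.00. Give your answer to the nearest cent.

$20.33

Risk-neutral probability p = (1 + 0.03 − 0.95)/(1.5 − 0.95) = 0.0800/0.5500 = 0.1455
Terminal stock prices: S_uu = 202.5, S_ud = 128.2, S_dd = 81.22
Terminal payoffs (K − S): max(-92.5, 0) = 0, max(-18.25, 0) = 0, max(28.78, 0) = 28.78
Node u (S = 135): continuation = 1/1.03·[0.1455·0.0000 + 0.8545·0.0000] = 0.0000; exercise value = 0.0000 ≤ continuation, so V_u = 0.0000
Node d (S = 85.5): continuation = 1/1.03·[0.1455·0.0000 + 0.8545·28.7750] = 23.8733; exercise value = 24.5000 > continuation, so V_d = 24.5000 (exercise)
Node 0 (S = 90): continuation = 1/1.03·[0.1455·0.0000 + 0.8545·24.5000] = 20.3266; exercise value = 20.0000 ≤ continuation, so V_0 = 20.3266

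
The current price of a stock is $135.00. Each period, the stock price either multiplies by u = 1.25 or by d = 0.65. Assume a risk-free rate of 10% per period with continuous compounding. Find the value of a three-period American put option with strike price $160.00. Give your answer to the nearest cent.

Risk-neutral probability p = (e^0.1 − 0.65)/(1.25 − 0.65) = 0.4552/0.6000 = 0.7586
Terminal stock prices: S_uuu = 263.7, S_uud = 137.1, S_udd = 71.3, S_ddd = 37.07
Terminal payoffs (K − S): max(-103.7, 0) = 0, max(22.89, 0) = 22.89, max(88.7, 0) = 88.7, max(122.9, 0) = 122.9
Node uu (S = 210.9): continuation = e^(−0.1)·[0.7586·0.0000 + 0.2414·22.8906] = 4.9996; exercise value = 0.0000 ≤ continuation, so V_uu = 4.9996
Node ud (S = 109.7): continuation = e^(−0.1)·[0.7586·22.8906 + 0.2414·88.7031] = 35.0865; exercise value = 50.3125 > continuation, so V_ud = 50.3125 (exercise)
Node dd (S = 57.04): continuation = e^(−0.1)·[0.7586·88.7031 + 0.2414·122.9256] = 87.7365; exercise value = 102.9625 > continuation, so V_dd = 102.9625 (exercise)
Node u (S = 168.8): continuation = e^(−0.1)·[0.7586·4.9996 + 0.2414·50.3125] = 14.4207; exercise value = 0.0000 ≤ continuation, so V_u = 14.4207
Node d (S = 87.75): continuation = e^(−0.1)·[0.7586·50.3125 + 0.2414·102.9625] = 57.0240; exercise value = 72.2500 > continuation, so V_d = 72.2500 (exercise)
Node 0 (S = 135): continuation = e^(−0.1)·[0.7586·14.4207 + 0.2414·72.2500] = 25.6789; exercise value = 25.0000 ≤ continuation, so V_0 = 25.6789

$25.68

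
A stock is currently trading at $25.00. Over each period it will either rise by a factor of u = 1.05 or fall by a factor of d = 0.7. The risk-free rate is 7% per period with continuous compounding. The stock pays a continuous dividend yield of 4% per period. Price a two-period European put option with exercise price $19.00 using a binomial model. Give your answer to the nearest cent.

$0.08

Per-period risk-free factor R = e^0.07 = 1.0725; dividend-adjusted growth = e^(0.07−0.04) = 1.0305.
Risk-neutral probability p = (1.0305 − 0.7)/(1.05 − 0.7) = 0.3305/0.3500 = 0.9442
Terminal stock prices: S_uu = 27.56, S_ud = 18.38, S_dd = 12.25
Terminal payoffs (K − S): max(-8.562, 0) = 0, max(0.625, 0) = 0.625, max(6.75, 0) = 6.75
Node u (S = 26.25): V_u = e^(−0.07)·[0.9442·0.0000 + 0.0558·0.6250] = 0.0325
Node d (S = 17.5): V_d = e^(−0.07)·[0.9442·0.6250 + 0.0558·6.7500] = 0.9017
Node 0 (S = 25): V_0 = e^(−0.07)·[0.9442·0.0325 + 0.0558·0.9017] = 0.0756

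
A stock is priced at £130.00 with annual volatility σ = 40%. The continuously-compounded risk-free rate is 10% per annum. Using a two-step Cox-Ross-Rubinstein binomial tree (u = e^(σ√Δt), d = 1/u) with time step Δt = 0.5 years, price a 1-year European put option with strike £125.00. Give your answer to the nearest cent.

CRR parameters: u = e^(σ√Δt) = e^(0.4·√0.5) = 1.3269, d = 1/u = 0.7536
Per-period rate: rΔt = 0.1·0.5 = 0.05, so R = e^0.05 = 1.0513
Risk-neutral probability p = (e^0.05 − 0.7536)/(1.3269 − 0.7536) = 0.2976/0.5733 = 0.5192
Terminal stock prices: S_uu = 228.9, S_ud = 130, S_dd = 73.84
Terminal payoffs (K − S): max(-103.9, 0) = 0, max(-5, 0) = 0, max(51.16, 0) = 51.16
Node u (S = 172.5): V_u = e^(−0.05)·[0.5192·0.0000 + 0.4808·0.0000] = 0.0000
Node d (S = 97.97): V_d = e^(−0.05)·[0.5192·0.0000 + 0.4808·51.1638] = 23.4001
Node 0 (S = 130): V_0 = e^(−0.05)·[0.5192·0.0000 + 0.4808·23.4001] = 10.7022

£10.70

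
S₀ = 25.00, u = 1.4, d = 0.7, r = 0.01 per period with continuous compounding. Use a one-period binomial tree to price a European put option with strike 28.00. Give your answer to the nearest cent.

5.79

Risk-neutral probability p = (e^0.01 − 0.7)/(1.4 − 0.7) = 0.3101/0.7000 = 0.4429
Terminal stock prices: S_u = 35, S_d = 17.5
Terminal payoffs (K − S): max(-7, 0) = 0, max(10.5, 0) = 10.5
Node 0 (S = 25): V_0 = e^(−0.01)·[0.4429·0.0000 + 0.5571·10.5000] = 5.7910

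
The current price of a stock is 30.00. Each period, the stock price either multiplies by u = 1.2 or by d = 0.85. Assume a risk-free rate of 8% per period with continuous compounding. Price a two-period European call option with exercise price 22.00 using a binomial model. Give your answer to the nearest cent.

Risk-neutral probability p = (e^0.08 − 0.85)/(1.2 − 0.85) = 0.2333/0.3500 = 0.6665
Terminal stock prices: S_uu = 43.2, S_ud = 30.6, S_dd = 21.67
Terminal payoffs (S − K): max(21.2, 0) = 21.2, max(8.6, 0) = 8.6, max(-0.325, 0) = 0
Node u (S = 36): V_u = e^(−0.08)·[0.6665·21.2000 + 0.3335·8.6000] = 15.6914
Node d (S = 25.5): V_d = e^(−0.08)·[0.6665·8.6000 + 0.3335·0.0000] = 5.2915
Node 0 (S = 30): V_0 = e^(−0.08)·[0.6665·15.6914 + 0.3335·5.2915] = 11.2836

11.28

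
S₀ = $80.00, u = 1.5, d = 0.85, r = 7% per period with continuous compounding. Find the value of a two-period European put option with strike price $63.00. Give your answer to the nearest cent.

Risk-neutral probability p = (e^0.07 − 0.85)/(1.5 − 0.85) = 0.2225/0.6500 = 0.3423
Terminal stock prices: S_uu = 180, S_ud = 102, S_dd = 57.8
Terminal payoffs (K − S): max(-117, 0) = 0, max(-39, 0) = 0, max(5.2, 0) = 5.2
Node u (S = 120): V_u = e^(−0.07)·[0.3423·0.0000 + 0.6577·0.0000] = 0.0000
Node d (S = 68): V_d = e^(−0.07)·[0.3423·0.0000 + 0.6577·5.2000] = 3.1887
Node 0 (S = 80): V_0 = e^(−0.07)·[0.3423·0.0000 + 0.6577·3.1887] = 1.9554

$1.96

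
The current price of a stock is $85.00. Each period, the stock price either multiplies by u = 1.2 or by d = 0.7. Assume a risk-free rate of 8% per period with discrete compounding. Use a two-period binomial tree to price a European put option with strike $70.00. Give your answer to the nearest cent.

$1.40

Risk-neutral probability p = (1 + 0.08 − 0.7)/(1.2 − 0.7) = 0.3800/0.5000 = 0.7600
Terminal stock prices: S_uu = 122.4, S_ud = 71.4, S_dd = 41.65
Terminal payoffs (K − S): max(-52.4, 0) = 0, max(-1.4, 0) = 0, max(28.35, 0) = 28.35
Node u (S = 102): V_u = 1/1.08·[0.7600·0.0000 + 0.2400·0.0000] = 0.0000
Node d (S = 59.5): V_d = 1/1.08·[0.7600·0.0000 + 0.2400·28.3500] = 6.3000
Node 0 (S = 85): V_0 = 1/1.08·[0.7600·0.0000 + 0.2400·6.3000] = 1.4000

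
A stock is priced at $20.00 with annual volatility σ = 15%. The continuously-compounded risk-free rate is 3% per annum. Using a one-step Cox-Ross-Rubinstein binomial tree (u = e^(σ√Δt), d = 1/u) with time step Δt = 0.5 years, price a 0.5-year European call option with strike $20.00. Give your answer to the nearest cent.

CRR parameters: u = e^(σ√Δt) = e^(0.15·√0.5) = 1.1119, d = 1/u = 0.8994
Per-period rate: rΔt = 0.03·0.5 = 0.015, so R = e^0.015 = 1.0151
Risk-neutral probability p = (e^0.015 − 0.8994)/(1.1119 − 0.8994) = 0.1157/0.2125 = 0.5446
Terminal stock prices: S_u = 22.24, S_d = 17.99
Terminal payoffs (S − K): max(2.238, 0) = 2.238, max(-2.013, 0) = 0
Node 0 (S = 20): V_0 = e^(−0.015)·[0.5446·2.2379 + 0.4554·0.0000] = 1.2007

$1.20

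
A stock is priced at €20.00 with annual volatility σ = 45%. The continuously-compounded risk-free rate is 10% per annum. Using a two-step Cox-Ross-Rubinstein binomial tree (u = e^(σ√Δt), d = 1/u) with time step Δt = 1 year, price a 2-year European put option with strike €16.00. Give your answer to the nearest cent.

CRR parameters: u = e^(σ√Δt) = e^(0.45·√1) = 1.5683, d = 1/u = 0.6376
Per-period rate: rΔt = 0.1·1 = 0.1, so R = e^0.1 = 1.1052
Risk-neutral probability p = (e^0.1 − 0.6376)/(1.5683 − 0.6376) = 0.4675/0.9307 = 0.5024
Terminal stock prices: S_uu = 49.19, S_ud = 20, S_dd = 8.131
Terminal payoffs (K − S): max(-33.19, 0) = 0, max(-4, 0) = 0, max(7.869, 0) = 7.869
Node u (S = 31.37): V_u = e^(−0.1)·[0.5024·0.0000 + 0.4976·0.0000] = 0.0000
Node d (S = 12.75): V_d = e^(−0.1)·[0.5024·0.0000 + 0.4976·7.8686] = 3.5431
Node 0 (S = 20): V_0 = e^(−0.1)·[0.5024·0.0000 + 0.4976·3.5431] = 1.5954

€1.60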